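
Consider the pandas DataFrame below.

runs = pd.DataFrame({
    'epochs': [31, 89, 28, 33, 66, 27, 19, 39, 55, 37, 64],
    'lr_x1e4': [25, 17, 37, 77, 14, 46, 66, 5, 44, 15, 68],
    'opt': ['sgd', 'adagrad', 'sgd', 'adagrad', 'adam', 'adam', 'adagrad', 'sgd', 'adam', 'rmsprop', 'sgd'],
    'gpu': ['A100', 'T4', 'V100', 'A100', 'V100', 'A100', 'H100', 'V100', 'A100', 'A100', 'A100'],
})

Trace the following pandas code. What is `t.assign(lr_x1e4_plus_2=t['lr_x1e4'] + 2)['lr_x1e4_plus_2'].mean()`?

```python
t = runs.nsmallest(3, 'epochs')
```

51.6666666667

take 3 rows with smallest epochs:
   epochs  lr_x1e4      opt   gpu
6      19       66  adagrad  H100
5      27       46     adam  A100
2      28       37      sgd  V100
add column lr_x1e4_plus_2 = t['lr_x1e4'] + 2:
   epochs  lr_x1e4      opt   gpu  lr_x1e4_plus_2
6      19       66  adagrad  H100              68
5      27       46     adam  A100              48
2      28       37      sgd  V100              39
Taking the mean of column 'lr_x1e4_plus_2' gives 51.6666666667.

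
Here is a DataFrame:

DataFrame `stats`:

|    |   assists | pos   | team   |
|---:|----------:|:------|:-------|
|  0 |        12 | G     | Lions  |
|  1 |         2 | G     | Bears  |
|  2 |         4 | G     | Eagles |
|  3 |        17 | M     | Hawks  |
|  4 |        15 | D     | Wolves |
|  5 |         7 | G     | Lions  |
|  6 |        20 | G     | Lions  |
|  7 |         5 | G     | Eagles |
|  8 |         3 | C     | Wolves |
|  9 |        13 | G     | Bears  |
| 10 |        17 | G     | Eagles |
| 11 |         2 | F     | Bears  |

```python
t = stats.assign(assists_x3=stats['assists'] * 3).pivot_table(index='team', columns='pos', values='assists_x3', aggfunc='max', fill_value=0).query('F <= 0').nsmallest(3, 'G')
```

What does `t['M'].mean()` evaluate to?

add column assists_x3 = stats['assists'] * 3:
    assists pos    team  assists_x3
0        12   G   Lions          36
1         2   G   Bears           6
2         4   G  Eagles          12
3        17   M   Hawks          51
4        15   D  Wolves          45
5         7   G   Lions          21
6        20   G   Lions          60
7         5   G  Eagles          15
8         3   C  Wolves           9
9        13   G   Bears          39
10       17   G  Eagles          51
11        2   F   Bears           6
pivot: rows=team, cols=pos, max(assists_x3):
pos     C   D  F   G   M
team                    
Bears   0   0  6  39   0
Eagles  0   0  0  51   0
Hawks   0   0  0   0  51
Lions   0   0  0  60   0
Wolves  9  45  0   0   0
filter rows where F <= 0:
pos     C   D  F   G   M
team                    
Eagles  0   0  0  51   0
Hawks   0   0  0   0  51
Lions   0   0  0  60   0
Wolves  9  45  0   0   0
take 3 rows with smallest G:
pos     C   D  F   G   M
team                    
Hawks   0   0  0   0  51
Wolves  9  45  0   0   0
Eagles  0   0  0  51   0
mean of column 'M' → 17.0

17.0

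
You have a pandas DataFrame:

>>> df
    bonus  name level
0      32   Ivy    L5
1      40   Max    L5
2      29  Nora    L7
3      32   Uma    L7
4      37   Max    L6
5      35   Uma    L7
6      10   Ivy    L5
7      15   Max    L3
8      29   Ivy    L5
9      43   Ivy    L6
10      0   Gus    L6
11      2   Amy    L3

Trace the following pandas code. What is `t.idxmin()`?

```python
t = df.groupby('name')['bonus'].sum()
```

Gus

group by name, sum of bonus:
name
Amy       2
Gus       0
Ivy     114
Max      92
Nora     29
Uma      67
Name: bonus, dtype: int64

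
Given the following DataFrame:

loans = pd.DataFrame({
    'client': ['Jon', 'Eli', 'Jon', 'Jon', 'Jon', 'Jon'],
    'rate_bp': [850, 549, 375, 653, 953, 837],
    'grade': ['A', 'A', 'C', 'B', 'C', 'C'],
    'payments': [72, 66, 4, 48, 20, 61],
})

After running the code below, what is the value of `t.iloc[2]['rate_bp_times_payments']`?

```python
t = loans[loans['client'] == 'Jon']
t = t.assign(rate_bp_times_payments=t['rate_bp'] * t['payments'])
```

31344

filter rows where client == 'Jon':
  client  rate_bp grade  payments
0    Jon      850     A        72
2    Jon      375     C         4
3    Jon      653     B        48
4    Jon      953     C        20
5    Jon      837     C        61
add column rate_bp_times_payments = t['rate_bp'] * t['payments']:
  client  rate_bp grade  payments  rate_bp_times_payments
0    Jon      850     A        72                   61200
2    Jon      375     C         4                    1500
3    Jon      653     B        48                   31344
4    Jon      953     C        20                   19060
5    Jon      837     C        61                   51057
Hence 31344.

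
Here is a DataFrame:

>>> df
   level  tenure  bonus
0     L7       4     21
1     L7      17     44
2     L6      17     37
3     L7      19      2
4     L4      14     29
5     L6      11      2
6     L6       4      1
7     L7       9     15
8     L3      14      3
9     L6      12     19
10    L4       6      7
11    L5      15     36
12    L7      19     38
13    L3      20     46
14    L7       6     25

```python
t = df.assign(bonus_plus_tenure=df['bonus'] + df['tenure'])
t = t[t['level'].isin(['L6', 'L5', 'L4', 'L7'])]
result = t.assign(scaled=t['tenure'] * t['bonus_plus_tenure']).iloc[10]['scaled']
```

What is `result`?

add column bonus_plus_tenure = df['bonus'] + df['tenure']:
   level  tenure  bonus  bonus_plus_tenure
0     L7       4     21                 25
1     L7      17     44                 61
2     L6      17     37                 54
3     L7      19      2                 21
4     L4      14     29                 43
5     L6      11      2                 13
6     L6       4      1                  5
7     L7       9     15                 24
8     L3      14      3                 17
9     L6      12     19                 31
10    L4       6      7                 13
11    L5      15     36                 51
12    L7      19     38                 57
13    L3      20     46                 66
14    L7       6     25                 31
filter rows where level in ['L6', 'L5', 'L4', 'L7']:
   level  tenure  bonus  bonus_plus_tenure
0     L7       4     21                 25
1     L7      17     44                 61
2     L6      17     37                 54
3     L7      19      2                 21
4     L4      14     29                 43
5     L6      11      2                 13
6     L6       4      1                  5
7     L7       9     15                 24
9     L6      12     19                 31
10    L4       6      7                 13
11    L5      15     36                 51
12    L7      19     38                 57
14    L7       6     25                 31
add column scaled = t['tenure'] * t['bonus_plus_tenure']:
   level  tenure  bonus  bonus_plus_tenure  scaled
0     L7       4     21                 25     100
1     L7      17     44                 61    1037
2     L6      17     37                 54     918
3     L7      19      2                 21     399
4     L4      14     29                 43     602
5     L6      11      2                 13     143
6     L6       4      1                  5      20
7     L7       9     15                 24     216
9     L6      12     19                 31     372
10    L4       6      7                 13      78
11    L5      15     36                 51     765
12    L7      19     38                 57    1083
14    L7       6     25                 31     186

765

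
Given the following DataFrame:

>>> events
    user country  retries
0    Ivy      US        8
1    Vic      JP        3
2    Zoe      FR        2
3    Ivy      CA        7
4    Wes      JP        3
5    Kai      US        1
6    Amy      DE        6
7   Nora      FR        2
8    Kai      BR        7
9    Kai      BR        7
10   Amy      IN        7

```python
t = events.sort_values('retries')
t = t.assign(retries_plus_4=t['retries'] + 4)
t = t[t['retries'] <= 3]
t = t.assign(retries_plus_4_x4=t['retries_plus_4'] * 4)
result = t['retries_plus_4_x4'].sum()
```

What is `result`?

124

sort by retries:
    user country  retries
5    Kai      US        1
2    Zoe      FR        2
7   Nora      FR        2
1    Vic      JP        3
4    Wes      JP        3
6    Amy      DE        6
3    Ivy      CA        7
8    Kai      BR        7
9    Kai      BR        7
10   Amy      IN        7
0    Ivy      US        8
add column retries_plus_4 = t['retries'] + 4:
    user country  retries  retries_plus_4
5    Kai      US        1               5
2    Zoe      FR        2               6
7   Nora      FR        2               6
1    Vic      JP        3               7
4    Wes      JP        3               7
6    Amy      DE        6              10
3    Ivy      CA        7              11
8    Kai      BR        7              11
9    Kai      BR        7              11
10   Amy      IN        7              11
0    Ivy      US        8              12
filter rows where retries <= 3:
   user country  retries  retries_plus_4
5   Kai      US        1               5
2   Zoe      FR        2               6
7  Nora      FR        2               6
1   Vic      JP        3               7
4   Wes      JP        3               7
add column retries_plus_4_x4 = t['retries_plus_4'] * 4:
   user country  retries  retries_plus_4  retries_plus_4_x4
5   Kai      US        1               5                 20
2   Zoe      FR        2               6                 24
7  Nora      FR        2               6                 24
1   Vic      JP        3               7                 28
4   Wes      JP        3               7                 28
So sum() = 124.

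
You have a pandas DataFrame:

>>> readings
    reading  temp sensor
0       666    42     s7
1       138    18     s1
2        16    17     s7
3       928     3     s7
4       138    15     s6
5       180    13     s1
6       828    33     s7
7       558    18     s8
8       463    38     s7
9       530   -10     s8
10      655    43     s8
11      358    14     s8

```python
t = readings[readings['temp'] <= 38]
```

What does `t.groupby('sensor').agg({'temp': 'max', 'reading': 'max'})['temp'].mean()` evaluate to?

filter rows where temp <= 38:
    reading  temp sensor
1       138    18     s1
2        16    17     s7
3       928     3     s7
4       138    15     s6
5       180    13     s1
6       828    33     s7
7       558    18     s8
8       463    38     s7
9       530   -10     s8
11      358    14     s8
group by sensor: max(temp), max(reading):
        temp  reading
sensor               
s1        18      180
s6        15      138
s7        38      928
s8        18      558
Hence 22.25.

22.25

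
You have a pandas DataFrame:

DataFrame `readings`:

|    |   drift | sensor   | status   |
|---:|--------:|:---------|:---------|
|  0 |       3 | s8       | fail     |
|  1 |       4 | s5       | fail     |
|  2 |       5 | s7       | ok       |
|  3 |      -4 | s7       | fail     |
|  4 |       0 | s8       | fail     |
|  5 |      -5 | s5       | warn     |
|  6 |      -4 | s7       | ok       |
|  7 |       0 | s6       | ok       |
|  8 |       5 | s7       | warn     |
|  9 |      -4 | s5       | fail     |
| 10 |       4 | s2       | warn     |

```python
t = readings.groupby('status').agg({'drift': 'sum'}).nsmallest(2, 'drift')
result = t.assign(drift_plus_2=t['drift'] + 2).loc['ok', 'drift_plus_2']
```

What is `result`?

3

group by status, sum of drift:
        drift
status       
fail       -1
ok          1
warn        4
take 2 rows with smallest drift:
        drift
status       
fail       -1
ok          1
add column drift_plus_2 = t['drift'] + 2:
        drift  drift_plus_2
status                     
fail       -1             1
ok          1             3
Reading off the value at row 'ok', column 'drift_plus_2', we get 3.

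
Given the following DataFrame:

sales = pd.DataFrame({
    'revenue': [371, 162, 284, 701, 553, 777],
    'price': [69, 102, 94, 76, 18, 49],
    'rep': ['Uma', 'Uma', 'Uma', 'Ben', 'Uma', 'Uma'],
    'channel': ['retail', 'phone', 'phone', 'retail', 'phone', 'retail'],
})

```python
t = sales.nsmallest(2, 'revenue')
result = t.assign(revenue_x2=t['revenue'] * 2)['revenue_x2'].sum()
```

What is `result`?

take 2 rows with smallest revenue:
   revenue  price  rep channel
1      162    102  Uma   phone
2      284     94  Uma   phone
add column revenue_x2 = t['revenue'] * 2:
   revenue  price  rep channel  revenue_x2
1      162    102  Uma   phone         324
2      284     94  Uma   phone         568

892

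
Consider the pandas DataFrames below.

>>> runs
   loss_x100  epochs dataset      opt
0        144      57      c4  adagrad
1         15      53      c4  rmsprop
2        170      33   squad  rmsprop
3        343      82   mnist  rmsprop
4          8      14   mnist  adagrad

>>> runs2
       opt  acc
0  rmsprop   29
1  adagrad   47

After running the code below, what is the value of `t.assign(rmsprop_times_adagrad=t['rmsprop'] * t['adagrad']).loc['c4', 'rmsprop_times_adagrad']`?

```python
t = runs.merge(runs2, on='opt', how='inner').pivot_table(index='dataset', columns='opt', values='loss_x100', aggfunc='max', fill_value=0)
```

merge on 'opt' (how='inner') → 5 rows:
   loss_x100  epochs dataset      opt  acc
0        144      57      c4  adagrad   47
1         15      53      c4  rmsprop   29
2        170      33   squad  rmsprop   29
3        343      82   mnist  rmsprop   29
4          8      14   mnist  adagrad   47
pivot: rows=dataset, cols=opt, max(loss_x100):
opt      adagrad  rmsprop
dataset                  
c4           144       15
mnist          8      343
squad          0      170
add column rmsprop_times_adagrad = t['rmsprop'] * t['adagrad']:
opt      adagrad  rmsprop  rmsprop_times_adagrad
dataset                                         
c4           144       15                   2160
mnist          8      343                   2744
squad          0      170                      0
The value at row 'c4', column 'rmsprop_times_adagrad' is 2160.

2160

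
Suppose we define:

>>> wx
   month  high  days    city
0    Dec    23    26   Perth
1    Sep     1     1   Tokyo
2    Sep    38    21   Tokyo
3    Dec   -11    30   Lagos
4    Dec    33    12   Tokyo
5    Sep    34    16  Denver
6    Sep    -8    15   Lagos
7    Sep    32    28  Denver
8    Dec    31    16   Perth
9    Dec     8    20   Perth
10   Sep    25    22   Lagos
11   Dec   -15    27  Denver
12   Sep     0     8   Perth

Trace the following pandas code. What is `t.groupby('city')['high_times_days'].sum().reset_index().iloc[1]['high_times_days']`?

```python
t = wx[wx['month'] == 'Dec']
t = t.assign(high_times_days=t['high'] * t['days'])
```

filter rows where month == 'Dec':
   month  high  days    city
0    Dec    23    26   Perth
3    Dec   -11    30   Lagos
4    Dec    33    12   Tokyo
8    Dec    31    16   Perth
9    Dec     8    20   Perth
11   Dec   -15    27  Denver
add column high_times_days = t['high'] * t['days']:
   month  high  days    city  high_times_days
0    Dec    23    26   Perth              598
3    Dec   -11    30   Lagos             -330
4    Dec    33    12   Tokyo              396
8    Dec    31    16   Perth              496
9    Dec     8    20   Perth              160
11   Dec   -15    27  Denver             -405
group by city, sum of high_times_days:
city
Denver    -405
Lagos     -330
Perth     1254
Tokyo      396
Name: high_times_days, dtype: int64
reset_index():
     city  high_times_days
0  Denver             -405
1   Lagos             -330
2   Perth             1254
3   Tokyo              396
The value at position 1, column 'high_times_days' is -330.

-330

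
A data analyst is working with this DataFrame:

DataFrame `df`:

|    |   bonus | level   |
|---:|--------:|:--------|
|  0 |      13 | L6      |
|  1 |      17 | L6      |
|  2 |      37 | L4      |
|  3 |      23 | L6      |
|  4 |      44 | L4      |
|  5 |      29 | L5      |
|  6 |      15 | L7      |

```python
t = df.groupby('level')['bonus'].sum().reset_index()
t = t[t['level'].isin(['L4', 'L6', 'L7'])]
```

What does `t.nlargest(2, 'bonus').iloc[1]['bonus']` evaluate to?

group by level, sum of bonus:
level
L4    81
L5    29
L6    53
L7    15
Name: bonus, dtype: int64
reset_index():
  level  bonus
0    L4     81
1    L5     29
2    L6     53
3    L7     15
filter rows where level in ['L4', 'L6', 'L7']:
  level  bonus
0    L4     81
2    L6     53
3    L7     15
take 2 rows with largest bonus:
  level  bonus
0    L4     81
2    L6     53
Taking the value at position 1, column 'bonus' gives 53.

53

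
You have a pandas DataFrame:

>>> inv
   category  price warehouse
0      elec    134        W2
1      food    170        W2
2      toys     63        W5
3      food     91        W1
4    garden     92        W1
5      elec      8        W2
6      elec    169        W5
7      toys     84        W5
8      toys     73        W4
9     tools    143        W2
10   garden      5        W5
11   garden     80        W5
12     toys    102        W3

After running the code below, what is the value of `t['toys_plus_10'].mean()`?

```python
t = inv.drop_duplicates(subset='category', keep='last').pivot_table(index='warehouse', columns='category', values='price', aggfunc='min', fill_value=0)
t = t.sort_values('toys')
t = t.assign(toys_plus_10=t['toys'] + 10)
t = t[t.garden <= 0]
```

44.0

drop duplicate category (keep=last):
   category  price warehouse
3      food     91        W1
6      elec    169        W5
9     tools    143        W2
11   garden     80        W5
12     toys    102        W3
pivot: rows=warehouse, cols=category, min(price):
category   elec  food  garden  tools  toys
warehouse                                 
W1            0    91       0      0     0
W2            0     0       0    143     0
W3            0     0       0      0   102
W5          169     0      80      0     0
sort by toys:
category   elec  food  garden  tools  toys
warehouse                                 
W1            0    91       0      0     0
W2            0     0       0    143     0
W5          169     0      80      0     0
W3            0     0       0      0   102
add column toys_plus_10 = t['toys'] + 10:
category   elec  food  garden  tools  toys  toys_plus_10
warehouse                                               
W1            0    91       0      0     0            10
W2            0     0       0    143     0            10
W5          169     0      80      0     0            10
W3            0     0       0      0   102           112
filter rows where garden <= 0:
category   elec  food  garden  tools  toys  toys_plus_10
warehouse                                               
W1            0    91       0      0     0            10
W2            0     0       0    143     0            10
W3            0     0       0      0   102           112
So mean() = 44.0.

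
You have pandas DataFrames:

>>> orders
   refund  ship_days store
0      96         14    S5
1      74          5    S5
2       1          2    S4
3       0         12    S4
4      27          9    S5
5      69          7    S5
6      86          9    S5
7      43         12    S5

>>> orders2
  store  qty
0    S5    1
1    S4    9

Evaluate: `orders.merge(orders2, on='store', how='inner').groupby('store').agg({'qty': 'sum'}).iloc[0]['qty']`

merge on 'store' (how='inner') → 8 rows:
   refund  ship_days store  qty
0      96         14    S5    1
1      74          5    S5    1
2       1          2    S4    9
3       0         12    S4    9
4      27          9    S5    1
5      69          7    S5    1
6      86          9    S5    1
7      43         12    S5    1
group by store, sum of qty:
       qty
store     
S4      18
S5       6

18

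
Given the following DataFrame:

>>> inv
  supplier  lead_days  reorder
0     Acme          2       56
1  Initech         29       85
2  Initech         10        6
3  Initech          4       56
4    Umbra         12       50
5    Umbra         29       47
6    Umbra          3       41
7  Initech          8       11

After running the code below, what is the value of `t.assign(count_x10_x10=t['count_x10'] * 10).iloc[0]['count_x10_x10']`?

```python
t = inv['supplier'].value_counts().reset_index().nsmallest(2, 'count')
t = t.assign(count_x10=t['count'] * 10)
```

100

value_counts of supplier:
supplier
Initech    4
Umbra      3
Acme       1
Name: count, dtype: int64
reset_index():
  supplier  count
0  Initech      4
1    Umbra      3
2     Acme      1
take 2 rows with smallest count:
  supplier  count
2     Acme      1
1    Umbra      3
add column count_x10 = t['count'] * 10:
  supplier  count  count_x10
2     Acme      1         10
1    Umbra      3         30
add column count_x10_x10 = t['count_x10'] * 10:
  supplier  count  count_x10  count_x10_x10
2     Acme      1         10            100
1    Umbra      3         30            300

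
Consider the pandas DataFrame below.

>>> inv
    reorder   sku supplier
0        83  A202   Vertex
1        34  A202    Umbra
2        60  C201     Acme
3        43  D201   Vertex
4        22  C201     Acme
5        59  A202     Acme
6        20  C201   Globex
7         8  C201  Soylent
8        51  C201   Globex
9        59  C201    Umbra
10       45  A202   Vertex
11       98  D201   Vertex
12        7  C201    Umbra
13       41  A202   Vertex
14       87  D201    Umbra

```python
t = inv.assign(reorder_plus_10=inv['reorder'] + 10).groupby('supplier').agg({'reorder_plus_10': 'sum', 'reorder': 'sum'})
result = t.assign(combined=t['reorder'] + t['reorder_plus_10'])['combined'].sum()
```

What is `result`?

1584

add column reorder_plus_10 = inv['reorder'] + 10:
    reorder   sku supplier  reorder_plus_10
0        83  A202   Vertex               93
1        34  A202    Umbra               44
2        60  C201     Acme               70
3        43  D201   Vertex               53
4        22  C201     Acme               32
5        59  A202     Acme               69
6        20  C201   Globex               30
7         8  C201  Soylent               18
8        51  C201   Globex               61
9        59  C201    Umbra               69
10       45  A202   Vertex               55
11       98  D201   Vertex              108
12        7  C201    Umbra               17
13       41  A202   Vertex               51
14       87  D201    Umbra               97
group by supplier: sum(reorder_plus_10), sum(reorder):
          reorder_plus_10  reorder
supplier                          
Acme                  171      141
Globex                 91       71
Soylent                18        8
Umbra                 227      187
Vertex                360      310
add column combined = t['reorder'] + t['reorder_plus_10']:
          reorder_plus_10  reorder  combined
supplier                                    
Acme                  171      141       312
Globex                 91       71       162
Soylent                18        8        26
Umbra                 227      187       414
Vertex                360      310       670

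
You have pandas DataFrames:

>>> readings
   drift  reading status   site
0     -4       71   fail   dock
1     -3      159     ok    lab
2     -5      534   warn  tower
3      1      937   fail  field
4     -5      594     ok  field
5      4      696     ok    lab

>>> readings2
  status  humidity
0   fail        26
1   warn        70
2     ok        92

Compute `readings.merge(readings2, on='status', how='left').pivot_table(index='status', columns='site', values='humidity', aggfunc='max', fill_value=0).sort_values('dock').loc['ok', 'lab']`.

merge on 'status' (how='left') → 6 rows:
   drift  reading status   site  humidity
0     -4       71   fail   dock        26
1     -3      159     ok    lab        92
2     -5      534   warn  tower        70
3      1      937   fail  field        26
4     -5      594     ok  field        92
5      4      696     ok    lab        92
pivot: rows=status, cols=site, max(humidity):
site    dock  field  lab  tower
status                         
fail      26     26    0      0
ok         0     92   92      0
warn       0      0    0     70
sort by dock:
site    dock  field  lab  tower
status                         
ok         0     92   92      0
warn       0      0    0     70
fail      26     26    0      0
Finally, value at row 'ok', column 'lab' = 92.

92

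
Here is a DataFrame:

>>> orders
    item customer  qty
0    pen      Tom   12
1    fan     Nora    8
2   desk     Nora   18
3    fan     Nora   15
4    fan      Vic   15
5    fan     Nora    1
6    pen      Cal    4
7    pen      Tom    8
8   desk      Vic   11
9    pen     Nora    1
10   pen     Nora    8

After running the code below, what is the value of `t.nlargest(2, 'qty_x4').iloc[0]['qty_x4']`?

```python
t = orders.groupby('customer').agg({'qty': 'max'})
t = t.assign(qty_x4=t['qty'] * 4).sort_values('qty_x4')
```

72

group by customer, max of qty:
          qty
customer     
Cal         4
Nora       18
Tom        12
Vic        15
add column qty_x4 = t['qty'] * 4:
          qty  qty_x4
customer             
Cal         4      16
Nora       18      72
Tom        12      48
Vic        15      60
sort by qty_x4:
          qty  qty_x4
customer             
Cal         4      16
Tom        12      48
Vic        15      60
Nora       18      72
take 2 rows with largest qty_x4:
          qty  qty_x4
customer             
Nora       18      72
Vic        15      60
Taking the value at position 0, column 'qty_x4' gives 72.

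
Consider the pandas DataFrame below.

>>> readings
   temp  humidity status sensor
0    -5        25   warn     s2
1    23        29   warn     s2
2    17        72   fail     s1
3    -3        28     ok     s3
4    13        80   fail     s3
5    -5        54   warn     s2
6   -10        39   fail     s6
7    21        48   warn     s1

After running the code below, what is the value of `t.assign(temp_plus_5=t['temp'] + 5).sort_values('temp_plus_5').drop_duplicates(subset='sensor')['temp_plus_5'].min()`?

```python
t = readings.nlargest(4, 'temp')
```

take 4 rows with largest temp:
   temp  humidity status sensor
1    23        29   warn     s2
7    21        48   warn     s1
2    17        72   fail     s1
4    13        80   fail     s3
add column temp_plus_5 = t['temp'] + 5:
   temp  humidity status sensor  temp_plus_5
1    23        29   warn     s2           28
7    21        48   warn     s1           26
2    17        72   fail     s1           22
4    13        80   fail     s3           18
sort by temp_plus_5:
   temp  humidity status sensor  temp_plus_5
4    13        80   fail     s3           18
2    17        72   fail     s1           22
7    21        48   warn     s1           26
1    23        29   warn     s2           28
drop duplicate sensor (keep=first):
   temp  humidity status sensor  temp_plus_5
4    13        80   fail     s3           18
2    17        72   fail     s1           22
1    23        29   warn     s2           28
Hence 18.

18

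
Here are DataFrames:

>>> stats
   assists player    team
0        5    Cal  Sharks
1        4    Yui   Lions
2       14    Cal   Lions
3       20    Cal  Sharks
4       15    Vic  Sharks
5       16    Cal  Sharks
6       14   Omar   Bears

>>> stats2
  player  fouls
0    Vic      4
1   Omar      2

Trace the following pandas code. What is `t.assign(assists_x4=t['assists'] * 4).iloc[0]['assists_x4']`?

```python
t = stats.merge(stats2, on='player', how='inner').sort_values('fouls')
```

56

merge on 'player' (how='inner') → 2 rows:
   assists player    team  fouls
0       15    Vic  Sharks      4
1       14   Omar   Bears      2
sort by fouls:
   assists player    team  fouls
1       14   Omar   Bears      2
0       15    Vic  Sharks      4
add column assists_x4 = t['assists'] * 4:
   assists player    team  fouls  assists_x4
1       14   Omar   Bears      2          56
0       15    Vic  Sharks      4          60
So iloc[0]['assists_x4'] = 56.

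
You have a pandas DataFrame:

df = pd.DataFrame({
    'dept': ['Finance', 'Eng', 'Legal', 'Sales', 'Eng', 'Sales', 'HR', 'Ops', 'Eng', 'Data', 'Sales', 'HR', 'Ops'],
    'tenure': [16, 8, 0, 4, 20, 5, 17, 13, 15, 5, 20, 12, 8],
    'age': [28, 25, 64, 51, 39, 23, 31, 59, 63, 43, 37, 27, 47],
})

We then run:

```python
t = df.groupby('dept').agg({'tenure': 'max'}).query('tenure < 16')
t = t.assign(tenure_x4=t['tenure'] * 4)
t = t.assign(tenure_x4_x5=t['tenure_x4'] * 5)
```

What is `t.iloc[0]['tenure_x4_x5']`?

100

group by dept, max of tenure:
         tenure
dept           
Data          5
Eng          20
Finance      16
HR           17
Legal         0
Ops          13
Sales        20
filter rows where tenure < 16:
       tenure
dept         
Data        5
Legal       0
Ops        13
add column tenure_x4 = t['tenure'] * 4:
       tenure  tenure_x4
dept                    
Data        5         20
Legal       0          0
Ops        13         52
add column tenure_x4_x5 = t['tenure_x4'] * 5:
       tenure  tenure_x4  tenure_x4_x5
dept                                  
Data        5         20           100
Legal       0          0             0
Ops        13         52           260
Finally, value at position 0, column 'tenure_x4_x5' = 100.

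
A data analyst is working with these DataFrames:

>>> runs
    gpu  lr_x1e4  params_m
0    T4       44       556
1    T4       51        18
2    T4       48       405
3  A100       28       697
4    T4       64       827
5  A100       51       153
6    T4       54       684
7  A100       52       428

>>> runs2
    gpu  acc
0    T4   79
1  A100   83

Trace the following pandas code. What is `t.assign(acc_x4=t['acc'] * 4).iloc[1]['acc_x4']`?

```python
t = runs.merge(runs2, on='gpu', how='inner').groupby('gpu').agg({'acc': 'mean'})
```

316.0

merge on 'gpu' (how='inner') → 8 rows:
    gpu  lr_x1e4  params_m  acc
0    T4       44       556   79
1    T4       51        18   79
2    T4       48       405   79
3  A100       28       697   83
4    T4       64       827   79
5  A100       51       153   83
6    T4       54       684   79
7  A100       52       428   83
group by gpu, mean of acc:
       acc
gpu       
A100  83.0
T4    79.0
add column acc_x4 = t['acc'] * 4:
       acc  acc_x4
gpu               
A100  83.0   332.0
T4    79.0   316.0
Finally, value at position 1, column 'acc_x4' = 316.0.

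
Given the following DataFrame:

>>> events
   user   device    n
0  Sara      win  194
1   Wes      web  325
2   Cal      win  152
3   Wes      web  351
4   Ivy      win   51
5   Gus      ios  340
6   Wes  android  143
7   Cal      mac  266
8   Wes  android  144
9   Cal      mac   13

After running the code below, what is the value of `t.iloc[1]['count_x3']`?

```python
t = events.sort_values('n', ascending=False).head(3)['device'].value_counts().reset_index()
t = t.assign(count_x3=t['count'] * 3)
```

3

sort by n descending:
   user   device    n
3   Wes      web  351
5   Gus      ios  340
1   Wes      web  325
7   Cal      mac  266
0  Sara      win  194
2   Cal      win  152
8   Wes  android  144
6   Wes  android  143
4   Ivy      win   51
9   Cal      mac   13
take first 3 rows:
  user device    n
3  Wes    web  351
5  Gus    ios  340
1  Wes    web  325
value_counts of device:
device
web    2
ios    1
Name: count, dtype: int64
reset_index():
  device  count
0    web      2
1    ios      1
add column count_x3 = t['count'] * 3:
  device  count  count_x3
0    web      2         6
1    ios      1         3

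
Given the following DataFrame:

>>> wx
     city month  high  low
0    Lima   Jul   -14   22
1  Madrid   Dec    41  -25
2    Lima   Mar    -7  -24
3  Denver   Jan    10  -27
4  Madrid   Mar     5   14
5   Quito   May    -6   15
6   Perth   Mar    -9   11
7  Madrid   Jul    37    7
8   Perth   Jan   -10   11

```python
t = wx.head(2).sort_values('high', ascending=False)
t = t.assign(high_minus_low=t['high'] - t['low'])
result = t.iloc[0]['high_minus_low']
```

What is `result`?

66

take first 2 rows:
     city month  high  low
0    Lima   Jul   -14   22
1  Madrid   Dec    41  -25
sort by high descending:
     city month  high  low
1  Madrid   Dec    41  -25
0    Lima   Jul   -14   22
add column high_minus_low = t['high'] - t['low']:
     city month  high  low  high_minus_low
1  Madrid   Dec    41  -25              66
0    Lima   Jul   -14   22             -36
value at position 0, column 'high_minus_low' → 66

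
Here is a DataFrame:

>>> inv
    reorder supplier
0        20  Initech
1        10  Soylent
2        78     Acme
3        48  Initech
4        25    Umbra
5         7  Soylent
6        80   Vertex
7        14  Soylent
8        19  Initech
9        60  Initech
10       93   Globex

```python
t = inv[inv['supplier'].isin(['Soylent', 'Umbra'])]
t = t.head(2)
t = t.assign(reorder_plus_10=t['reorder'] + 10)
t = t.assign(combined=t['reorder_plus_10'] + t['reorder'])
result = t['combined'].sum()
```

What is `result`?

90

filter rows where supplier in ['Soylent', 'Umbra']:
   reorder supplier
1       10  Soylent
4       25    Umbra
5        7  Soylent
7       14  Soylent
take first 2 rows:
   reorder supplier
1       10  Soylent
4       25    Umbra
add column reorder_plus_10 = t['reorder'] + 10:
   reorder supplier  reorder_plus_10
1       10  Soylent               20
4       25    Umbra               35
add column combined = t['reorder_plus_10'] + t['reorder']:
   reorder supplier  reorder_plus_10  combined
1       10  Soylent               20        30
4       25    Umbra               35        60
Hence 90.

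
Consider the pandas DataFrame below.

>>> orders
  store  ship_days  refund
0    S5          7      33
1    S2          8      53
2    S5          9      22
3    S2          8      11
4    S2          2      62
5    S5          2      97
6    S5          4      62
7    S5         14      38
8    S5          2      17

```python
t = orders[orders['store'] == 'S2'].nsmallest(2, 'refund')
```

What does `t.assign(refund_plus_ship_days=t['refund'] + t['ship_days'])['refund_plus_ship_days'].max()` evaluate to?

filter rows where store == 'S2':
  store  ship_days  refund
1    S2          8      53
3    S2          8      11
4    S2          2      62
take 2 rows with smallest refund:
  store  ship_days  refund
3    S2          8      11
1    S2          8      53
add column refund_plus_ship_days = t['refund'] + t['ship_days']:
  store  ship_days  refund  refund_plus_ship_days
3    S2          8      11                     19
1    S2          8      53                     61

61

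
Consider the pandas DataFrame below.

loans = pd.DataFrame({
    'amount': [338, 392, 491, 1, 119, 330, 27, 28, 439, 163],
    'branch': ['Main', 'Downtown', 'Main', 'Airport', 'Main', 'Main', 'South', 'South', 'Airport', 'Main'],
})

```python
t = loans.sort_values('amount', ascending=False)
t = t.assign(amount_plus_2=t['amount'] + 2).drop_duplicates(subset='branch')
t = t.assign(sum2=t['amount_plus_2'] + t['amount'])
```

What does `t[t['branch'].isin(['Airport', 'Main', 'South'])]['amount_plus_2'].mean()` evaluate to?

321.333333333

sort by amount descending:
   amount    branch
2     491      Main
8     439   Airport
1     392  Downtown
0     338      Main
5     330      Main
9     163      Main
4     119      Main
7      28     South
6      27     South
3       1   Airport
add column amount_plus_2 = t['amount'] + 2:
   amount    branch  amount_plus_2
2     491      Main            493
8     439   Airport            441
1     392  Downtown            394
0     338      Main            340
5     330      Main            332
9     163      Main            165
4     119      Main            121
7      28     South             30
6      27     South             29
3       1   Airport              3
drop duplicate branch (keep=first):
   amount    branch  amount_plus_2
2     491      Main            493
8     439   Airport            441
1     392  Downtown            394
7      28     South             30
add column sum2 = t['amount_plus_2'] + t['amount']:
   amount    branch  amount_plus_2  sum2
2     491      Main            493   984
8     439   Airport            441   880
1     392  Downtown            394   786
7      28     South             30    58
filter rows where branch in ['Airport', 'Main', 'South']:
   amount   branch  amount_plus_2  sum2
2     491     Main            493   984
8     439  Airport            441   880
7      28    South             30    58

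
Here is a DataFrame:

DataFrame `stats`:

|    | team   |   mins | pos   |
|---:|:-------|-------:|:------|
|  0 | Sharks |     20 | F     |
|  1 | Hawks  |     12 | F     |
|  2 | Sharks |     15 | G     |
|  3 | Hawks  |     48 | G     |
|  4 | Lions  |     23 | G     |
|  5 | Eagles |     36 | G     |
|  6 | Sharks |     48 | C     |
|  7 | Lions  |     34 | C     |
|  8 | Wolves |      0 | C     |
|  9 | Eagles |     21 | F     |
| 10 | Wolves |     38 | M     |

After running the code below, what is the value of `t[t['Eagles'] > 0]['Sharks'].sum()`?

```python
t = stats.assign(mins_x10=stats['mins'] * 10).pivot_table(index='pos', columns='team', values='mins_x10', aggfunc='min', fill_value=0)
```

add column mins_x10 = stats['mins'] * 10:
      team  mins pos  mins_x10
0   Sharks    20   F       200
1    Hawks    12   F       120
2   Sharks    15   G       150
3    Hawks    48   G       480
4    Lions    23   G       230
5   Eagles    36   G       360
6   Sharks    48   C       480
7    Lions    34   C       340
8   Wolves     0   C         0
9   Eagles    21   F       210
10  Wolves    38   M       380
pivot: rows=pos, cols=team, min(mins_x10):
team  Eagles  Hawks  Lions  Sharks  Wolves
pos                                       
C          0      0    340     480       0
F        210    120      0     200       0
G        360    480    230     150       0
M          0      0      0       0     380
filter rows where Eagles > 0:
team  Eagles  Hawks  Lions  Sharks  Wolves
pos                                       
F        210    120      0     200       0
G        360    480    230     150       0

350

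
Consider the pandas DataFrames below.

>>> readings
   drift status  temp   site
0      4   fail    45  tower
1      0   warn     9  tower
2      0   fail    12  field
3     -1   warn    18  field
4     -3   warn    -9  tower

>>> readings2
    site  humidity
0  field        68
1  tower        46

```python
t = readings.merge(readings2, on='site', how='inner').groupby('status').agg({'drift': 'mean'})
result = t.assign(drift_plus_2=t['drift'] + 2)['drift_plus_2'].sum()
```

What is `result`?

merge on 'site' (how='inner') → 5 rows:
   drift status  temp   site  humidity
0      4   fail    45  tower        46
1      0   warn     9  tower        46
2      0   fail    12  field        68
3     -1   warn    18  field        68
4     -3   warn    -9  tower        46
group by status, mean of drift:
           drift
status          
fail    2.000000
warn   -1.333333
add column drift_plus_2 = t['drift'] + 2:
           drift  drift_plus_2
status                        
fail    2.000000      4.000000
warn   -1.333333      0.666667
The sum of column 'drift_plus_2' is 4.66666666667.

4.66666666667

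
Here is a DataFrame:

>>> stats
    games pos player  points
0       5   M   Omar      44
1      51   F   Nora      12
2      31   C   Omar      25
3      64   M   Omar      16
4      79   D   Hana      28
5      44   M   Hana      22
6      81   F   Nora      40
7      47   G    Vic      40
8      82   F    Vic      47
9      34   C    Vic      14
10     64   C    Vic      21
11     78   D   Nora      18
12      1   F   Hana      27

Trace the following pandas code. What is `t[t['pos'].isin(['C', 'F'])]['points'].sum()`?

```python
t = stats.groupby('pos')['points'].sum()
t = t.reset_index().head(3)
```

186

group by pos, sum of points:
pos
C     60
D     46
F    126
G     40
M     82
Name: points, dtype: int64
reset_index():
  pos  points
0   C      60
1   D      46
2   F     126
3   G      40
4   M      82
take first 3 rows:
  pos  points
0   C      60
1   D      46
2   F     126
filter rows where pos in ['C', 'F']:
  pos  points
0   C      60
2   F     126
sum of column 'points' → 186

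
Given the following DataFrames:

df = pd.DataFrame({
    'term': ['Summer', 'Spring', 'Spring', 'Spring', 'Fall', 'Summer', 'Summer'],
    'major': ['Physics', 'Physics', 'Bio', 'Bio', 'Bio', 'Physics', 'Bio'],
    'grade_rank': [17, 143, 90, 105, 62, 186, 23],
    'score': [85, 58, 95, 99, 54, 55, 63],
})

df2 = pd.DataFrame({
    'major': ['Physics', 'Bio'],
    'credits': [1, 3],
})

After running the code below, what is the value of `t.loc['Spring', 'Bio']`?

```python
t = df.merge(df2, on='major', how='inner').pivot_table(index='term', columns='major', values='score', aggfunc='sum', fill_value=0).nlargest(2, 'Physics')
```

194

merge on 'major' (how='inner') → 7 rows:
     term    major  grade_rank  score  credits
0  Summer  Physics          17     85        1
1  Spring  Physics         143     58        1
2  Spring      Bio          90     95        3
3  Spring      Bio         105     99        3
4    Fall      Bio          62     54        3
5  Summer  Physics         186     55        1
6  Summer      Bio          23     63        3
pivot: rows=term, cols=major, sum(score):
major   Bio  Physics
term                
Fall     54        0
Spring  194       58
Summer   63      140
take 2 rows with largest Physics:
major   Bio  Physics
term                
Summer   63      140
Spring  194       58
Taking the value at row 'Spring', column 'Bio' gives 194.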